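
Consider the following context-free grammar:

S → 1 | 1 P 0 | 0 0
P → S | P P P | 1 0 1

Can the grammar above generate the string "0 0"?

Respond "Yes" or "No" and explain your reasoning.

Yes - a valid derivation exists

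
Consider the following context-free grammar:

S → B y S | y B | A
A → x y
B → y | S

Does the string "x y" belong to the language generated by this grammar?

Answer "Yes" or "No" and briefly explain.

Yes - a valid derivation exists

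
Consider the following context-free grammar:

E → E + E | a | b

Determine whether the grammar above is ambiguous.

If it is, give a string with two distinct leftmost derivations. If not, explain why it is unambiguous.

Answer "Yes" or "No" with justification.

Yes - the string 'b + b + a + a + a + a' has two distinct leftmost derivations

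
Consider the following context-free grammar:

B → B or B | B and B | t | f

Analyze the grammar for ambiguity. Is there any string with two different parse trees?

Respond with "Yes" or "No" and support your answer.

Yes - the string 'f or t and t and f' has two distinct parse trees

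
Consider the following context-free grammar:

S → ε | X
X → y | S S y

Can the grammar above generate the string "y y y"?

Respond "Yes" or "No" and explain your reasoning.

Yes - a valid derivation exists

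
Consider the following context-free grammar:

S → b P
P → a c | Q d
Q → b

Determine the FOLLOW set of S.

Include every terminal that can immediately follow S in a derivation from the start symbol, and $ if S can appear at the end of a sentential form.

We compute FOLLOW(S) using the standard algorithm.
FOLLOW(S) starts with {$}.
FIRST(P) = {a, b}
FIRST(Q) = {b}
FIRST(S) = {b}
FOLLOW(P) = {$}
FOLLOW(Q) = {d}
FOLLOW(S) = {$}
Therefore, FOLLOW(S) = {$}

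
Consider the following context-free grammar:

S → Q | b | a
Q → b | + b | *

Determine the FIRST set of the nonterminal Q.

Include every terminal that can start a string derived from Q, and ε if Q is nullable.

We compute FIRST(Q) using the standard algorithm.
FIRST(Q) = {*, +, b}
FIRST(S) = {*, +, a, b}
Therefore, FIRST(Q) = {*, +, b}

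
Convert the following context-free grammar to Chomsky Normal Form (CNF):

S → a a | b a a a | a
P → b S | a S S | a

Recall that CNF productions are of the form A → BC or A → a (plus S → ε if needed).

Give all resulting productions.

TA → a; TB → b; S → a; P → a; S → TA TA; S → TB X0; X0 → TA X1; X1 → TA TA; P → TB S; P → TA X2; X2 → S S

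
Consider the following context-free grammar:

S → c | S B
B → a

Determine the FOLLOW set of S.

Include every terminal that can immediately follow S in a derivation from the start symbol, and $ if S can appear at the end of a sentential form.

We compute FOLLOW(S) using the standard algorithm.
FOLLOW(S) starts with {$}.
FIRST(B) = {a}
FIRST(S) = {c}
FOLLOW(B) = {$, a}
FOLLOW(S) = {$, a}
Therefore, FOLLOW(S) = {$, a}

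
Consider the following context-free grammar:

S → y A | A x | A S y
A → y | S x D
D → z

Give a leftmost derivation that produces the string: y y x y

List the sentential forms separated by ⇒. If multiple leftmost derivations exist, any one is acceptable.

S ⇒ A S y ⇒ y S y ⇒ y A x y ⇒ y y x y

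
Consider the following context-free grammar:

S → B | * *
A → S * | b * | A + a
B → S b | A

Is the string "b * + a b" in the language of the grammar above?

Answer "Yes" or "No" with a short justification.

Yes - a valid derivation exists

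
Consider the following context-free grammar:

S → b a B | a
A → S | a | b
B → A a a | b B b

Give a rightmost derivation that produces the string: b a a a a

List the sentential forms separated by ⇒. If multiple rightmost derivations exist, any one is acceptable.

S ⇒ b a B ⇒ b a A a a ⇒ b a a a a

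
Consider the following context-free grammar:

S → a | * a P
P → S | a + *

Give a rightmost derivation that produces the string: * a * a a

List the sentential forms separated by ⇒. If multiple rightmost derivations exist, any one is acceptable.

S ⇒ * a P ⇒ * a S ⇒ * a * a P ⇒ * a * a S ⇒ * a * a a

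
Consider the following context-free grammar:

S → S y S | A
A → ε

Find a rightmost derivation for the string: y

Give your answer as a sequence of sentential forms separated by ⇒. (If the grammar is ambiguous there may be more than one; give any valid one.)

S ⇒ S y S ⇒ S y A ⇒ S y ⇒ A y ⇒ y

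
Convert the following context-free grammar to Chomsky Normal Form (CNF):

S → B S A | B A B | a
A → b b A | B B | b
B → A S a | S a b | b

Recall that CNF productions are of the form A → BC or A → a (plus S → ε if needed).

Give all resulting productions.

S → a; TB → b; A → b; TA → a; B → b; S → B X0; X0 → S A; S → B X1; X1 → A B; A → TB X2; X2 → TB A; A → B B; B → A X3; X3 → S TA; B → S X4; X4 → TA TB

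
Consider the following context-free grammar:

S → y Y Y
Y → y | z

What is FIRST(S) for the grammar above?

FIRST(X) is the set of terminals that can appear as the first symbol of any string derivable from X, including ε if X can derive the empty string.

We compute FIRST(S) using the standard algorithm.
FIRST(S) = {y}
FIRST(Y) = {y, z}
Therefore, FIRST(S) = {y}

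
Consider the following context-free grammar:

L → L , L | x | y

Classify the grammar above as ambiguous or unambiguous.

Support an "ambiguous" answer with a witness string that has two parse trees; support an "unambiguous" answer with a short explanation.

Ambiguous - the string 'y , x , x , y , x , x' has two distinct parse trees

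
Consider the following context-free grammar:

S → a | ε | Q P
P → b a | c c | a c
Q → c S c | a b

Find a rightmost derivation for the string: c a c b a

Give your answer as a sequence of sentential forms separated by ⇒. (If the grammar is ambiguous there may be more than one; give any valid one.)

S ⇒ Q P ⇒ Q b a ⇒ c S c b a ⇒ c a c b a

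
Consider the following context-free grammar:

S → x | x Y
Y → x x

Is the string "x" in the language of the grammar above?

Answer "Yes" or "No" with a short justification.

Yes - a valid derivation exists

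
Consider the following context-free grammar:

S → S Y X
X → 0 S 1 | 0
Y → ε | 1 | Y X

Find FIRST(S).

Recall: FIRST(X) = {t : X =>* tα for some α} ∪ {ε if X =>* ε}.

We compute FIRST(S) using the standard algorithm.
FIRST(S) = {}
FIRST(X) = {0}
FIRST(Y) = {0, 1, ε}
Therefore, FIRST(S) = {}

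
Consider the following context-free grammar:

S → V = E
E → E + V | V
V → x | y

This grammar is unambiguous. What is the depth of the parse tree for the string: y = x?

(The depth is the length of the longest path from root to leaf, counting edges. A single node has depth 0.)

3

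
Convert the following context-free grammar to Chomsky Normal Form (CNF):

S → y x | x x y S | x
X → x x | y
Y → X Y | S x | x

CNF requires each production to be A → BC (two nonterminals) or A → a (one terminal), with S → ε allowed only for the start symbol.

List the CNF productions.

TY → y; TX → x; S → x; X → y; Y → x; S → TY TX; S → TX X0; X0 → TX X1; X1 → TY S; X → TX TX; Y → X Y; Y → S TX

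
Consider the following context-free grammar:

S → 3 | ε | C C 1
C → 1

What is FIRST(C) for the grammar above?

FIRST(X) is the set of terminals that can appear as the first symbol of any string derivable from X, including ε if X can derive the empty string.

We compute FIRST(C) using the standard algorithm.
FIRST(C) = {1}
FIRST(S) = {1, 3, ε}
Therefore, FIRST(C) = {1}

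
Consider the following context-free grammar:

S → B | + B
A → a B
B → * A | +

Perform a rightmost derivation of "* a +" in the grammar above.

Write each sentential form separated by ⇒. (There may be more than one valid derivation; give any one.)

S ⇒ B ⇒ * A ⇒ * a B ⇒ * a +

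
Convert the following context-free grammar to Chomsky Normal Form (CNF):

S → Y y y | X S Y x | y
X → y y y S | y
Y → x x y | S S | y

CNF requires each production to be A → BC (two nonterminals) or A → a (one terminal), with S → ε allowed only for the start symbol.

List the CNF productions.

TY → y; TX → x; S → y; X → y; Y → y; S → Y X0; X0 → TY TY; S → X X1; X1 → S X2; X2 → Y TX; X → TY X3; X3 → TY X4; X4 → TY S; Y → TX X5; X5 → TX TY; Y → S S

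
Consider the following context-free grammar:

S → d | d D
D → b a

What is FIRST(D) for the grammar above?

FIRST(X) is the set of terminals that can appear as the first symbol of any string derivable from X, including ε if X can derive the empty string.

We compute FIRST(D) using the standard algorithm.
FIRST(D) = {b}
FIRST(S) = {d}
Therefore, FIRST(D) = {b}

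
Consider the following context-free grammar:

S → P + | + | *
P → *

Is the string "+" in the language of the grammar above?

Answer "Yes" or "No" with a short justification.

Yes - a valid derivation exists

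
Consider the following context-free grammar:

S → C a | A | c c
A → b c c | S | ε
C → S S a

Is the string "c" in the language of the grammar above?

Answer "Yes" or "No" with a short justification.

No - no valid derivation exists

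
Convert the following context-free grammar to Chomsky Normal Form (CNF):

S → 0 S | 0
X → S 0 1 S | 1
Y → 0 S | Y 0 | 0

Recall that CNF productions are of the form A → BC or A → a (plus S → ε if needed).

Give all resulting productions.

T0 → 0; S → 0; T1 → 1; X → 1; Y → 0; S → T0 S; X → S X0; X0 → T0 X1; X1 → T1 S; Y → T0 S; Y → Y T0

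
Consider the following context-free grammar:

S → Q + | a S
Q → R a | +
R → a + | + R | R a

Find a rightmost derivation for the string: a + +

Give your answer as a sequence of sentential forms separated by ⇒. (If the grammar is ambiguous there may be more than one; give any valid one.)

S ⇒ a S ⇒ a Q + ⇒ a + +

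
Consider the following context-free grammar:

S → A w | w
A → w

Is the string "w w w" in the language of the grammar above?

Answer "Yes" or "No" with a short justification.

No - no valid derivation exists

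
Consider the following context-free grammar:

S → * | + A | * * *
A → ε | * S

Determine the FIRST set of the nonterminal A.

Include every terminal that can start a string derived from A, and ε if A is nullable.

We compute FIRST(A) using the standard algorithm.
FIRST(A) = {*, ε}
FIRST(S) = {*, +}
Therefore, FIRST(A) = {*, ε}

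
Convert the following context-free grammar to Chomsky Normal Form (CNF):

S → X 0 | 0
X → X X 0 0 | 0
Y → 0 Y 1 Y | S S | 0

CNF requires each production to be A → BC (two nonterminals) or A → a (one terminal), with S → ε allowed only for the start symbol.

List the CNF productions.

T0 → 0; S → 0; X → 0; T1 → 1; Y → 0; S → X T0; X → X X0; X0 → X X1; X1 → T0 T0; Y → T0 X2; X2 → Y X3; X3 → T1 Y; Y → S S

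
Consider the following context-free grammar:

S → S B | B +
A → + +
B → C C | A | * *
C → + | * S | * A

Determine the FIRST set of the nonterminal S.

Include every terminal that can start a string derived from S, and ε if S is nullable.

We compute FIRST(S) using the standard algorithm.
FIRST(A) = {+}
FIRST(B) = {*, +}
FIRST(C) = {*, +}
FIRST(S) = {*, +}
Therefore, FIRST(S) = {*, +}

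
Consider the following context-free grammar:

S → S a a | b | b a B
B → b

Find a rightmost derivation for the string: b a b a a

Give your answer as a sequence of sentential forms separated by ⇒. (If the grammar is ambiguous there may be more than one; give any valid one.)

S ⇒ S a a ⇒ b a B a a ⇒ b a b a a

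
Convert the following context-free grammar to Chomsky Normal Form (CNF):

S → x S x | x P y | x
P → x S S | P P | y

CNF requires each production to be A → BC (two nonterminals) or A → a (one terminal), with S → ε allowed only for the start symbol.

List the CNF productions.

TX → x; TY → y; S → x; P → y; S → TX X0; X0 → S TX; S → TX X1; X1 → P TY; P → TX X2; X2 → S S; P → P P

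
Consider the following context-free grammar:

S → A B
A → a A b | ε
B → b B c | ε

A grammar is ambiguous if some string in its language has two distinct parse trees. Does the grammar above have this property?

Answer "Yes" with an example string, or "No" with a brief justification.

No - the grammar is unambiguous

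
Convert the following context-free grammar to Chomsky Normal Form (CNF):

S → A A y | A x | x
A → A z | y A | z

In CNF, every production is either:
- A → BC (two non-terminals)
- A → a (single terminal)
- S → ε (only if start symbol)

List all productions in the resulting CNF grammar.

TY → y; TX → x; S → x; TZ → z; A → z; S → A X0; X0 → A TY; S → A TX; A → A TZ; A → TY A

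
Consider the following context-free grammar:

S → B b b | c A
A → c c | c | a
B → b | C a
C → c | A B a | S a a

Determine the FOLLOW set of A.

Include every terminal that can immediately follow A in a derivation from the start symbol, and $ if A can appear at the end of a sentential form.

We compute FOLLOW(A) using the standard algorithm.
FOLLOW(S) starts with {$}.
FIRST(A) = {a, c}
FIRST(B) = {a, b, c}
FIRST(C) = {a, b, c}
FIRST(S) = {a, b, c}
FOLLOW(A) = {$, a, b, c}
FOLLOW(B) = {a, b}
FOLLOW(C) = {a}
FOLLOW(S) = {$, a}
Therefore, FOLLOW(A) = {$, a, b, c}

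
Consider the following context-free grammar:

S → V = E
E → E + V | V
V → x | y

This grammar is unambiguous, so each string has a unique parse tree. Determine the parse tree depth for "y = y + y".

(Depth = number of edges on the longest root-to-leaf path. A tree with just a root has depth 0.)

4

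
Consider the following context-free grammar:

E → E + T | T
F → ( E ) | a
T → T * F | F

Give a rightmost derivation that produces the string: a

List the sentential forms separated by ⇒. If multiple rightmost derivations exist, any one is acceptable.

E ⇒ T ⇒ F ⇒ a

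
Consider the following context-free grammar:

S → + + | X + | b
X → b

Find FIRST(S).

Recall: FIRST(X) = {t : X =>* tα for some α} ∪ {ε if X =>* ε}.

We compute FIRST(S) using the standard algorithm.
FIRST(S) = {+, b}
FIRST(X) = {b}
Therefore, FIRST(S) = {+, b}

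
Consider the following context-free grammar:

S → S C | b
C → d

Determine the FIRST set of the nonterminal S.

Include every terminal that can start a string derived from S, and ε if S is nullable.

We compute FIRST(S) using the standard algorithm.
FIRST(C) = {d}
FIRST(S) = {b}
Therefore, FIRST(S) = {b}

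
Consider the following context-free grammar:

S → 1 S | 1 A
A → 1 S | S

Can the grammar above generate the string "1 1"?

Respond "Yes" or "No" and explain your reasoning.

No - no valid derivation exists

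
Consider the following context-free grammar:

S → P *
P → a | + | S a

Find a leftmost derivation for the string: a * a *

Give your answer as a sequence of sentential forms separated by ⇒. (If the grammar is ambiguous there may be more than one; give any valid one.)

S ⇒ P * ⇒ S a * ⇒ P * a * ⇒ a * a *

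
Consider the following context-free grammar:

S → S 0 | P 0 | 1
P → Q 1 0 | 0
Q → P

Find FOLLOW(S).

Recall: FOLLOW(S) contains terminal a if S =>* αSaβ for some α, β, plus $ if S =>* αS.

We compute FOLLOW(S) using the standard algorithm.
FOLLOW(S) starts with {$}.
FIRST(P) = {0}
FIRST(Q) = {0}
FIRST(S) = {0, 1}
FOLLOW(P) = {0, 1}
FOLLOW(Q) = {1}
FOLLOW(S) = {$, 0}
Therefore, FOLLOW(S) = {$, 0}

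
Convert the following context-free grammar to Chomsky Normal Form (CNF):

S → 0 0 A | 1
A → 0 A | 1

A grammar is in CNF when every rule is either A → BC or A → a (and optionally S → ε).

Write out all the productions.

T0 → 0; S → 1; A → 1; S → T0 X0; X0 → T0 A; A → T0 A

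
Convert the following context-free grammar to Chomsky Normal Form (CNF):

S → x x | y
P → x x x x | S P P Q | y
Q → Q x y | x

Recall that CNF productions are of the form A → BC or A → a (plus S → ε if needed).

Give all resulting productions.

TX → x; S → y; P → y; TY → y; Q → x; S → TX TX; P → TX X0; X0 → TX X1; X1 → TX TX; P → S X2; X2 → P X3; X3 → P Q; Q → Q X4; X4 → TX TY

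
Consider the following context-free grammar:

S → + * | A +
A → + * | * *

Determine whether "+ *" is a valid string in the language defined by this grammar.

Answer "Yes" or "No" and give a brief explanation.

Yes - a valid derivation exists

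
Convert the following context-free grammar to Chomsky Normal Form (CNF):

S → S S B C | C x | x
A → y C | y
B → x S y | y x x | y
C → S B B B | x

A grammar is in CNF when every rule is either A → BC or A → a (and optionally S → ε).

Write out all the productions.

TX → x; S → x; TY → y; A → y; B → y; C → x; S → S X0; X0 → S X1; X1 → B C; S → C TX; A → TY C; B → TX X2; X2 → S TY; B → TY X3; X3 → TX TX; C → S X4; X4 → B X5; X5 → B B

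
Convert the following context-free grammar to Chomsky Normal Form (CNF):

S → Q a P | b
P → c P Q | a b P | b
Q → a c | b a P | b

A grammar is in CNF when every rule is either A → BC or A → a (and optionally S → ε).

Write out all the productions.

TA → a; S → b; TC → c; TB → b; P → b; Q → b; S → Q X0; X0 → TA P; P → TC X1; X1 → P Q; P → TA X2; X2 → TB P; Q → TA TC; Q → TB X3; X3 → TA P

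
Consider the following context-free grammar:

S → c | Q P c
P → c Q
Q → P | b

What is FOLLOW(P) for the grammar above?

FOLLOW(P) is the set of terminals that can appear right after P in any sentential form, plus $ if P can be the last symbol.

We compute FOLLOW(P) using the standard algorithm.
FOLLOW(S) starts with {$}.
FIRST(P) = {c}
FIRST(Q) = {b, c}
FIRST(S) = {b, c}
FOLLOW(P) = {c}
FOLLOW(Q) = {c}
FOLLOW(S) = {$}
Therefore, FOLLOW(P) = {c}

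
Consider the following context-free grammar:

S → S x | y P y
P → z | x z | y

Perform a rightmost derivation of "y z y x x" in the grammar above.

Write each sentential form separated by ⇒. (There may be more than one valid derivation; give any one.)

S ⇒ S x ⇒ S x x ⇒ y P y x x ⇒ y z y x x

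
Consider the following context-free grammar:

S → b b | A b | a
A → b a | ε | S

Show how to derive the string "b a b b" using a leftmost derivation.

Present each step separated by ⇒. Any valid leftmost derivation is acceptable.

S ⇒ A b ⇒ S b ⇒ A b b ⇒ b a b b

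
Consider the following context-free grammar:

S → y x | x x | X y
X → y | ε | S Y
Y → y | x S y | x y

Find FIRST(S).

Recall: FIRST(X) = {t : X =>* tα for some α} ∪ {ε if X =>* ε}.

We compute FIRST(S) using the standard algorithm.
FIRST(S) = {x, y}
FIRST(X) = {x, y, ε}
FIRST(Y) = {x, y}
Therefore, FIRST(S) = {x, y}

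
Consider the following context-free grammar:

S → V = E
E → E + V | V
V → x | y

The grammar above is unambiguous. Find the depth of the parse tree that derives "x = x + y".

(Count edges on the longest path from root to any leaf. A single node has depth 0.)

4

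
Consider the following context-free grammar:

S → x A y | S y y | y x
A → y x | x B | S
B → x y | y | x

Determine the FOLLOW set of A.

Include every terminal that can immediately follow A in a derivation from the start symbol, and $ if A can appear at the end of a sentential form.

We compute FOLLOW(A) using the standard algorithm.
FOLLOW(S) starts with {$}.
FIRST(A) = {x, y}
FIRST(B) = {x, y}
FIRST(S) = {x, y}
FOLLOW(A) = {y}
FOLLOW(B) = {y}
FOLLOW(S) = {$, y}
Therefore, FOLLOW(A) = {y}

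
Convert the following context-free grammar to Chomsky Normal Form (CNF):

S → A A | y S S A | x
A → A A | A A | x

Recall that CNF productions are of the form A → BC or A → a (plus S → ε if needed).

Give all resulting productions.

TY → y; S → x; A → x; S → A A; S → TY X0; X0 → S X1; X1 → S A; A → A A; A → A A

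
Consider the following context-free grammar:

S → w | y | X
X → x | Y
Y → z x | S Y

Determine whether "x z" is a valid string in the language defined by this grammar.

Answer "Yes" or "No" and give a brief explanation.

No - no valid derivation exists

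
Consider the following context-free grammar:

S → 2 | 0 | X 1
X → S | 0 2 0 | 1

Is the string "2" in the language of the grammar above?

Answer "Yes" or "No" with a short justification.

Yes - a valid derivation exists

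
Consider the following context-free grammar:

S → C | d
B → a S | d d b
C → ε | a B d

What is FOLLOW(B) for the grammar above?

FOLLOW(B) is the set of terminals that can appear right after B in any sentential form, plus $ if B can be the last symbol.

We compute FOLLOW(B) using the standard algorithm.
FOLLOW(S) starts with {$}.
FIRST(B) = {a, d}
FIRST(C) = {a, ε}
FIRST(S) = {a, d, ε}
FOLLOW(B) = {d}
FOLLOW(C) = {$, d}
FOLLOW(S) = {$, d}
Therefore, FOLLOW(B) = {d}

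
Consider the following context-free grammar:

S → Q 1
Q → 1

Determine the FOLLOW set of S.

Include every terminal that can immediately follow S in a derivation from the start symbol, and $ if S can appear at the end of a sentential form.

We compute FOLLOW(S) using the standard algorithm.
FOLLOW(S) starts with {$}.
FIRST(Q) = {1}
FIRST(S) = {1}
FOLLOW(Q) = {1}
FOLLOW(S) = {$}
Therefore, FOLLOW(S) = {$}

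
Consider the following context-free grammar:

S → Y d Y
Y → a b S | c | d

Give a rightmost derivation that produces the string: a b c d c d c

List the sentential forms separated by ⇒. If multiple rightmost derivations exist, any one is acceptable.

S ⇒ Y d Y ⇒ Y d c ⇒ a b S d c ⇒ a b Y d Y d c ⇒ a b Y d c d c ⇒ a b c d c d c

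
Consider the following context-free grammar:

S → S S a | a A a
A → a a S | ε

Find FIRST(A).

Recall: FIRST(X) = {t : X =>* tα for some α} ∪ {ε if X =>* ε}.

We compute FIRST(A) using the standard algorithm.
FIRST(A) = {a, ε}
FIRST(S) = {a}
Therefore, FIRST(A) = {a, ε}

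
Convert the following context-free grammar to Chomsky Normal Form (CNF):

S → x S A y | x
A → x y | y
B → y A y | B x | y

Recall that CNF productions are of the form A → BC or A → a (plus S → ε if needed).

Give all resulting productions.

TX → x; TY → y; S → x; A → y; B → y; S → TX X0; X0 → S X1; X1 → A TY; A → TX TY; B → TY X2; X2 → A TY; B → B TX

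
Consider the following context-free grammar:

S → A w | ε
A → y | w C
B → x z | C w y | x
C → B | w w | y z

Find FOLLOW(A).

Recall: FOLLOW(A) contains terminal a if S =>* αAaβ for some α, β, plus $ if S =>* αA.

We compute FOLLOW(A) using the standard algorithm.
FOLLOW(S) starts with {$}.
FIRST(A) = {w, y}
FIRST(B) = {w, x, y}
FIRST(C) = {w, x, y}
FIRST(S) = {w, y, ε}
FOLLOW(A) = {w}
FOLLOW(B) = {w}
FOLLOW(C) = {w}
FOLLOW(S) = {$}
Therefore, FOLLOW(A) = {w}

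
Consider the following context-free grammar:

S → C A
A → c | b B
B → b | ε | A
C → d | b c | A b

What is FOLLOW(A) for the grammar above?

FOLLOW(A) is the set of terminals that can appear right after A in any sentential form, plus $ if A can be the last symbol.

We compute FOLLOW(A) using the standard algorithm.
FOLLOW(S) starts with {$}.
FIRST(A) = {b, c}
FIRST(B) = {b, c, ε}
FIRST(C) = {b, c, d}
FIRST(S) = {b, c, d}
FOLLOW(A) = {$, b}
FOLLOW(B) = {$, b}
FOLLOW(C) = {b, c}
FOLLOW(S) = {$}
Therefore, FOLLOW(A) = {$, b}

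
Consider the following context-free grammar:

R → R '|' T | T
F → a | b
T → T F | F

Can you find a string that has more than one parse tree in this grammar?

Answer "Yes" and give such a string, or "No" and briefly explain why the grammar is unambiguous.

No - the grammar is unambiguous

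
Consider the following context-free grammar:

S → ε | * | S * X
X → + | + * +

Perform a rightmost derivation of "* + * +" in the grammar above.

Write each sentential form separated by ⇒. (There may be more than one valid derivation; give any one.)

S ⇒ S * X ⇒ S * + * + ⇒ * + * +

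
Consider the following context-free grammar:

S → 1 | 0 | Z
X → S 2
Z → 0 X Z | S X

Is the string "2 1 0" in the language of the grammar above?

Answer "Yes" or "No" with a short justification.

No - no valid derivation exists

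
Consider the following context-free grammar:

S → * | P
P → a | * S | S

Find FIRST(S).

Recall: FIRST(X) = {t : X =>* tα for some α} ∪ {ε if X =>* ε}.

We compute FIRST(S) using the standard algorithm.
FIRST(P) = {*, a}
FIRST(S) = {*, a}
Therefore, FIRST(S) = {*, a}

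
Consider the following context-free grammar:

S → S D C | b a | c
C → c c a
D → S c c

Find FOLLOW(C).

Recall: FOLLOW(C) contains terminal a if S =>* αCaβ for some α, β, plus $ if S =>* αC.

We compute FOLLOW(C) using the standard algorithm.
FOLLOW(S) starts with {$}.
FIRST(C) = {c}
FIRST(D) = {b, c}
FIRST(S) = {b, c}
FOLLOW(C) = {$, b, c}
FOLLOW(D) = {c}
FOLLOW(S) = {$, b, c}
Therefore, FOLLOW(C) = {$, b, c}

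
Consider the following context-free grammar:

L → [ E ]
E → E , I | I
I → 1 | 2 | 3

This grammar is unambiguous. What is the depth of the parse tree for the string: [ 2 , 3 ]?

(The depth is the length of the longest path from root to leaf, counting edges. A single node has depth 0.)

4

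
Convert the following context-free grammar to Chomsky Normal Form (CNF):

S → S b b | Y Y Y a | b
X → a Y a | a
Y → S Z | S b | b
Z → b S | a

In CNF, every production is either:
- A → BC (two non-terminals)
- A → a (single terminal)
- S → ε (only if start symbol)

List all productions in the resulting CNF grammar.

TB → b; TA → a; S → b; X → a; Y → b; Z → a; S → S X0; X0 → TB TB; S → Y X1; X1 → Y X2; X2 → Y TA; X → TA X3; X3 → Y TA; Y → S Z; Y → S TB; Z → TB S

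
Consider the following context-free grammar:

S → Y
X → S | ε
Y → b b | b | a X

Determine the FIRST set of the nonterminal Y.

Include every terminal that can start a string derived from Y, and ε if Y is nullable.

We compute FIRST(Y) using the standard algorithm.
FIRST(S) = {a, b}
FIRST(X) = {a, b, ε}
FIRST(Y) = {a, b}
Therefore, FIRST(Y) = {a, b}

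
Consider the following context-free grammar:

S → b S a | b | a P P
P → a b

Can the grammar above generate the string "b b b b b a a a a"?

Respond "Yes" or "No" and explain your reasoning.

Yes - a valid derivation exists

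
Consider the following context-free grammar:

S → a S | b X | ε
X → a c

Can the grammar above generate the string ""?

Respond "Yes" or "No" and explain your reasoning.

Yes - a valid derivation exists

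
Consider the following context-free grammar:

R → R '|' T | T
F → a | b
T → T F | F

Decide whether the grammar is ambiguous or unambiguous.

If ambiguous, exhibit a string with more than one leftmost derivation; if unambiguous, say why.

Unambiguous - every string in the language has a unique leftmost derivation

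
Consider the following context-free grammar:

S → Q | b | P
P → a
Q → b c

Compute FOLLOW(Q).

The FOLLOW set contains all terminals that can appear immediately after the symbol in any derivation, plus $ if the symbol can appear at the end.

We compute FOLLOW(Q) using the standard algorithm.
FOLLOW(S) starts with {$}.
FIRST(P) = {a}
FIRST(Q) = {b}
FIRST(S) = {a, b}
FOLLOW(P) = {$}
FOLLOW(Q) = {$}
FOLLOW(S) = {$}
Therefore, FOLLOW(Q) = {$}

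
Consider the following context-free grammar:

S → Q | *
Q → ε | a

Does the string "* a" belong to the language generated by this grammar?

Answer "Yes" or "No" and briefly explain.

No - no valid derivation exists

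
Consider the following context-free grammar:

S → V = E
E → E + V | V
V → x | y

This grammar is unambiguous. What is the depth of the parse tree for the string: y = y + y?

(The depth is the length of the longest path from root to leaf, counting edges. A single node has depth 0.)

4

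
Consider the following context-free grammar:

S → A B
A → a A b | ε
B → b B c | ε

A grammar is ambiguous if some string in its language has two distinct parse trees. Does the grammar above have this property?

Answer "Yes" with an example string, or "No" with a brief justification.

No - the grammar is unambiguous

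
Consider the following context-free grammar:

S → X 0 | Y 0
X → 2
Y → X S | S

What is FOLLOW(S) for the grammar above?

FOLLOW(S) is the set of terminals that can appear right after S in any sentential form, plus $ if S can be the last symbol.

We compute FOLLOW(S) using the standard algorithm.
FOLLOW(S) starts with {$}.
FIRST(S) = {2}
FIRST(X) = {2}
FIRST(Y) = {2}
FOLLOW(S) = {$, 0}
FOLLOW(X) = {0, 2}
FOLLOW(Y) = {0}
Therefore, FOLLOW(S) = {$, 0}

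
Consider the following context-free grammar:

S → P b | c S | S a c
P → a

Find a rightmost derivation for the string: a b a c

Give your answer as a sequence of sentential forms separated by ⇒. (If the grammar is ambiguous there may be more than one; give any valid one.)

S ⇒ S a c ⇒ P b a c ⇒ a b a c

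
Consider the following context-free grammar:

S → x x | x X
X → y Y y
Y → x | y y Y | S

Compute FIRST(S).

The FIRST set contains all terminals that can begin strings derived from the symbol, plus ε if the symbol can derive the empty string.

We compute FIRST(S) using the standard algorithm.
FIRST(S) = {x}
FIRST(X) = {y}
FIRST(Y) = {x, y}
Therefore, FIRST(S) = {x}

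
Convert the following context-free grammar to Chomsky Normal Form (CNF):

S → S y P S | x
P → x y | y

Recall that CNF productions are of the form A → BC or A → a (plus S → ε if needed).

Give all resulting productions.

TY → y; S → x; TX → x; P → y; S → S X0; X0 → TY X1; X1 → P S; P → TX TY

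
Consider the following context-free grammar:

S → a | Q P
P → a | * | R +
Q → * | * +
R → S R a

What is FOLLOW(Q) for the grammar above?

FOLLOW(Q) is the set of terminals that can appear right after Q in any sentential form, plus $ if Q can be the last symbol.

We compute FOLLOW(Q) using the standard algorithm.
FOLLOW(S) starts with {$}.
FIRST(P) = {*, a}
FIRST(Q) = {*}
FIRST(R) = {*, a}
FIRST(S) = {*, a}
FOLLOW(P) = {$, *, a}
FOLLOW(Q) = {*, a}
FOLLOW(R) = {+, a}
FOLLOW(S) = {$, *, a}
Therefore, FOLLOW(Q) = {*, a}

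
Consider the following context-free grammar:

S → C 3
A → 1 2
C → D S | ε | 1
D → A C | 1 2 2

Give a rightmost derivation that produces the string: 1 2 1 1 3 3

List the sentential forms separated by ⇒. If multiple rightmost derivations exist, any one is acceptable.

S ⇒ C 3 ⇒ D S 3 ⇒ D C 3 3 ⇒ D 1 3 3 ⇒ A C 1 3 3 ⇒ A 1 1 3 3 ⇒ 1 2 1 1 3 3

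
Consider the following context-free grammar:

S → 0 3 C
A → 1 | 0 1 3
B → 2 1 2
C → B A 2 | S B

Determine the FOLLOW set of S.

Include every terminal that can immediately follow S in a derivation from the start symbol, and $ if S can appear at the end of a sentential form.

We compute FOLLOW(S) using the standard algorithm.
FOLLOW(S) starts with {$}.
FIRST(A) = {0, 1}
FIRST(B) = {2}
FIRST(C) = {0, 2}
FIRST(S) = {0}
FOLLOW(A) = {2}
FOLLOW(B) = {$, 0, 1, 2}
FOLLOW(C) = {$, 2}
FOLLOW(S) = {$, 2}
Therefore, FOLLOW(S) = {$, 2}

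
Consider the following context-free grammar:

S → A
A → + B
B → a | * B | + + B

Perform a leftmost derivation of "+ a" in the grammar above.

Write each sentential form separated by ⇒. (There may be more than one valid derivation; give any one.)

S ⇒ A ⇒ + B ⇒ + a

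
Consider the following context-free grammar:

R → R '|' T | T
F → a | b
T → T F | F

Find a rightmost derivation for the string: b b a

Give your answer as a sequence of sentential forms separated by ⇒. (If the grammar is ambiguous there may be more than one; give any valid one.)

R ⇒ T ⇒ T F ⇒ T a ⇒ T F a ⇒ T b a ⇒ F b a ⇒ b b a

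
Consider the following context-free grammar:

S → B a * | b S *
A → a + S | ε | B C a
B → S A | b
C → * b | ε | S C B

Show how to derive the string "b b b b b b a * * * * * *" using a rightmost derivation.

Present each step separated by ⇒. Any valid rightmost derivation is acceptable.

S ⇒ b S * ⇒ b b S * * ⇒ b b b S * * * ⇒ b b b b S * * * * ⇒ b b b b b S * * * * * ⇒ b b b b b B a * * * * * * ⇒ b b b b b b a * * * * * *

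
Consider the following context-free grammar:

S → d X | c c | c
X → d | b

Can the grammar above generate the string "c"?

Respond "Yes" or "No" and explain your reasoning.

Yes - a valid derivation exists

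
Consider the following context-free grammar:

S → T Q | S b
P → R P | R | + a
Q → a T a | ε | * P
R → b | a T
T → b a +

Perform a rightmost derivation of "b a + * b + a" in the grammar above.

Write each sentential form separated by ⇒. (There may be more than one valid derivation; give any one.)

S ⇒ T Q ⇒ T * P ⇒ T * R P ⇒ T * R + a ⇒ T * b + a ⇒ b a + * b + a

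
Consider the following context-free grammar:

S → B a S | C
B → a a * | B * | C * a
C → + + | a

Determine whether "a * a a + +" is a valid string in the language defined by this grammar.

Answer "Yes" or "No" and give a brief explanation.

Yes - a valid derivation exists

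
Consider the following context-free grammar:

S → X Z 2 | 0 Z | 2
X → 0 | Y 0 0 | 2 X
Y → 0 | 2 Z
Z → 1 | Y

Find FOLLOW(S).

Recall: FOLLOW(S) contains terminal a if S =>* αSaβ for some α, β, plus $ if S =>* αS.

We compute FOLLOW(S) using the standard algorithm.
FOLLOW(S) starts with {$}.
FIRST(S) = {0, 2}
FIRST(X) = {0, 2}
FIRST(Y) = {0, 2}
FIRST(Z) = {0, 1, 2}
FOLLOW(S) = {$}
FOLLOW(X) = {0, 1, 2}
FOLLOW(Y) = {$, 0, 2}
FOLLOW(Z) = {$, 0, 2}
Therefore, FOLLOW(S) = {$}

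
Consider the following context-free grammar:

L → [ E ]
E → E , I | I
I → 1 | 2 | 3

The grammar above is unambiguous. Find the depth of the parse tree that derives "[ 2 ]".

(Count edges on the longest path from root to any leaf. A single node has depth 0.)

3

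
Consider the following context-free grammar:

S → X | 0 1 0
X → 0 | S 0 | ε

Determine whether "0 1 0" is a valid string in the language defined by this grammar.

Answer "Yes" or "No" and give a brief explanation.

Yes - a valid derivation exists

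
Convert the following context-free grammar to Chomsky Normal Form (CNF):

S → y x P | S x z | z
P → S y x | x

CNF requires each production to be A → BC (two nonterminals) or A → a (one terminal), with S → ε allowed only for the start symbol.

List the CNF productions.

TY → y; TX → x; TZ → z; S → z; P → x; S → TY X0; X0 → TX P; S → S X1; X1 → TX TZ; P → S X2; X2 → TY TX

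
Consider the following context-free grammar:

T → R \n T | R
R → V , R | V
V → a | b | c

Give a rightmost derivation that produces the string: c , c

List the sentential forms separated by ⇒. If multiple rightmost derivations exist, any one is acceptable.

T ⇒ R ⇒ V , R ⇒ V , V ⇒ V , c ⇒ c , c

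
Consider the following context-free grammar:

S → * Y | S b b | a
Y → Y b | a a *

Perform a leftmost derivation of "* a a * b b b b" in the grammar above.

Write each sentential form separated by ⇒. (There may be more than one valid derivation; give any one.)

S ⇒ S b b ⇒ * Y b b ⇒ * Y b b b ⇒ * Y b b b b ⇒ * a a * b b b b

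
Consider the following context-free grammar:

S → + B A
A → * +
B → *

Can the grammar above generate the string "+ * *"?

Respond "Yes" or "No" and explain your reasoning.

No - no valid derivation exists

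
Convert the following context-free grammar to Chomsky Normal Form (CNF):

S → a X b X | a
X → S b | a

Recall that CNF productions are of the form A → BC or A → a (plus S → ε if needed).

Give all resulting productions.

TA → a; TB → b; S → a; X → a; S → TA X0; X0 → X X1; X1 → TB X; X → S TB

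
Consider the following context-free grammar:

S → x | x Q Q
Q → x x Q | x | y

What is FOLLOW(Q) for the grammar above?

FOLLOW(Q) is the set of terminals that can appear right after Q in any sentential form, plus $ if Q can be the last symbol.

We compute FOLLOW(Q) using the standard algorithm.
FOLLOW(S) starts with {$}.
FIRST(Q) = {x, y}
FIRST(S) = {x}
FOLLOW(Q) = {$, x, y}
FOLLOW(S) = {$}
Therefore, FOLLOW(Q) = {$, x, y}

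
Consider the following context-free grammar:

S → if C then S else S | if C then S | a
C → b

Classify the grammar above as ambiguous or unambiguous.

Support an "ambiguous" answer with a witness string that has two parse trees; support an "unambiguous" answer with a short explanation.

Ambiguous - the string 'if b then if b then a else a' has two distinct parse trees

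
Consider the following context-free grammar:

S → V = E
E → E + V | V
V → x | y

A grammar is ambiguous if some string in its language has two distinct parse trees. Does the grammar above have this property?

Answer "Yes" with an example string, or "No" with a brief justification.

No - the grammar is unambiguous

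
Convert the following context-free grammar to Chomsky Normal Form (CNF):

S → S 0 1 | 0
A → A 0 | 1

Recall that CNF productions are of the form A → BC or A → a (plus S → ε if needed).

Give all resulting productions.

T0 → 0; T1 → 1; S → 0; A → 1; S → S X0; X0 → T0 T1; A → A T0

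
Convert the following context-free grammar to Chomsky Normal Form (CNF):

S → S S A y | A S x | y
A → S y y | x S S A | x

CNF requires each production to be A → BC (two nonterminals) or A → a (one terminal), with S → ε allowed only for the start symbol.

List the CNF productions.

TY → y; TX → x; S → y; A → x; S → S X0; X0 → S X1; X1 → A TY; S → A X2; X2 → S TX; A → S X3; X3 → TY TY; A → TX X4; X4 → S X5; X5 → S A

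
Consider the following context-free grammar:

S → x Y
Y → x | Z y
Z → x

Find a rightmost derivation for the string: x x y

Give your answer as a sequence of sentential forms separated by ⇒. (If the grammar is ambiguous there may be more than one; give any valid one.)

S ⇒ x Y ⇒ x Z y ⇒ x x y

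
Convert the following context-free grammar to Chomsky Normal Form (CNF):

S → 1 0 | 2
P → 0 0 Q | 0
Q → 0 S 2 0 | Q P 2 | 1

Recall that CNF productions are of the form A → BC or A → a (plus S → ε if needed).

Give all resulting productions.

T1 → 1; T0 → 0; S → 2; P → 0; T2 → 2; Q → 1; S → T1 T0; P → T0 X0; X0 → T0 Q; Q → T0 X1; X1 → S X2; X2 → T2 T0; Q → Q X3; X3 → P T2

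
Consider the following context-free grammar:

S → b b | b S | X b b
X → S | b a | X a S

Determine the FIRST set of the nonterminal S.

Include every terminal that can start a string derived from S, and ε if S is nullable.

We compute FIRST(S) using the standard algorithm.
FIRST(S) = {b}
FIRST(X) = {b}
Therefore, FIRST(S) = {b}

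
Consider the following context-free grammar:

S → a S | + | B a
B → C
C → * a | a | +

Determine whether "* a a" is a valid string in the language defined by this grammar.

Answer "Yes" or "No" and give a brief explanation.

Yes - a valid derivation exists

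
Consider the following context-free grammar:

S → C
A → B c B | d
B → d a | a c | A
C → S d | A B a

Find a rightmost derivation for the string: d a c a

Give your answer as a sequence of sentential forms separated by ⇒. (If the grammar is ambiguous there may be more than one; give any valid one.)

S ⇒ C ⇒ A B a ⇒ A a c a ⇒ d a c a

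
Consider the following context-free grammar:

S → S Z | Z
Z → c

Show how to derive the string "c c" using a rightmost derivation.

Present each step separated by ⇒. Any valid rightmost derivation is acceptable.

S ⇒ S Z ⇒ S c ⇒ Z c ⇒ c c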